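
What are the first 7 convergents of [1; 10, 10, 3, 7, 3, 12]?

Using the convergent recurrence p_i = a_i*p_{i-1} + p_{i-2}, q_i = a_i*q_{i-1} + q_{i-2} with p_{-2}=0, p_{-1}=1, q_{-2}=1, q_{-1}=0:
  i=0: a_0=1, p_0 = 1*1 + 0 = 1, q_0 = 1*0 + 1 = 1.
  i=1: a_1=10, p_1 = 10*1 + 1 = 11, q_1 = 10*1 + 0 = 10.
  i=2: a_2=10, p_2 = 10*11 + 1 = 111, q_2 = 10*10 + 1 = 101.
  i=3: a_3=3, p_3 = 3*111 + 11 = 344, q_3 = 3*101 + 10 = 313.
  i=4: a_4=7, p_4 = 7*344 + 111 = 2519, q_4 = 7*313 + 101 = 2292.
  i=5: a_5=3, p_5 = 3*2519 + 344 = 7901, q_5 = 3*2292 + 313 = 7189.
  i=6: a_6=12, p_6 = 12*7901 + 2519 = 97331, q_6 = 12*7189 + 2292 = 88560.

1/1, 11/10, 111/101, 344/313, 2519/2292, 7901/7189, 97331/88560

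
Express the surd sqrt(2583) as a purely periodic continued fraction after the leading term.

[50; (1, 4, 1, 1, 1, 10, 1, 1, 1, 4, 1, 100)]

Write x_i = (sqrt(2583) + m_i)/d_i with (m_0, d_0) = (0, 1). a_0 = floor(sqrt(2583)) = 50, since 50^2 = 2500 <= 2583 < 2601 = 51^2.
Iterate m_{i+1} = d_i*a_i - m_i, d_{i+1} = (2583 - m_{i+1}^2)/d_i, a_{i+1} = floor((a_0 + m_{i+1})/d_{i+1}):
  m_1 = 1*50 - 0 = 50, d_1 = (2583 - 50^2)/1 = 83/1 = 83, a_1 = floor((50 + 50)/83) = 1.
  m_2 = 83*1 - 50 = 33, d_2 = (2583 - 33^2)/83 = 1494/83 = 18, a_2 = floor((50 + 33)/18) = 4.
  m_3 = 18*4 - 33 = 39, d_3 = (2583 - 39^2)/18 = 1062/18 = 59, a_3 = floor((50 + 39)/59) = 1.
  m_4 = 59*1 - 39 = 20, d_4 = (2583 - 20^2)/59 = 2183/59 = 37, a_4 = floor((50 + 20)/37) = 1.
  m_5 = 37*1 - 20 = 17, d_5 = (2583 - 17^2)/37 = 2294/37 = 62, a_5 = floor((50 + 17)/62) = 1.
  m_6 = 62*1 - 17 = 45, d_6 = (2583 - 45^2)/62 = 558/62 = 9, a_6 = floor((50 + 45)/9) = 10.
  m_7 = 9*10 - 45 = 45, d_7 = (2583 - 45^2)/9 = 558/9 = 62, a_7 = floor((50 + 45)/62) = 1.
  m_8 = 62*1 - 45 = 17, d_8 = (2583 - 17^2)/62 = 2294/62 = 37, a_8 = floor((50 + 17)/37) = 1.
  m_9 = 37*1 - 17 = 20, d_9 = (2583 - 20^2)/37 = 2183/37 = 59, a_9 = floor((50 + 20)/59) = 1.
  m_10 = 59*1 - 20 = 39, d_10 = (2583 - 39^2)/59 = 1062/59 = 18, a_10 = floor((50 + 39)/18) = 4.
  m_11 = 18*4 - 39 = 33, d_11 = (2583 - 33^2)/18 = 1494/18 = 83, a_11 = floor((50 + 33)/83) = 1.
  m_12 = 83*1 - 33 = 50, d_12 = (2583 - 50^2)/83 = 83/83 = 1, a_12 = floor((50 + 50)/1) = 100.
  m_13 = 1*100 - 50 = 50, d_13 = (2583 - 50^2)/1 = 83/1 = 83: (m_13, d_13) = (m_1, d_1) = (50, 83), so from here the quotients repeat a_1, ..., a_12; the period length is 12.
Hence the expansion of sqrt(2583) is a_0 = 50 followed by the repeating block 1, 4, 1, 1, 1, 10, 1, 1, 1, 4, 1, 100 (period 12).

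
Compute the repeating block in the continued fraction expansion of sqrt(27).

[5; (5, 10)]

Write x_i = (sqrt(27) + m_i)/d_i with (m_0, d_0) = (0, 1). a_0 = floor(sqrt(27)) = 5, since 5^2 = 25 <= 27 < 36 = 6^2.
Iterate m_{i+1} = d_i*a_i - m_i, d_{i+1} = (27 - m_{i+1}^2)/d_i, a_{i+1} = floor((a_0 + m_{i+1})/d_{i+1}):
  m_1 = 1*5 - 0 = 5, d_1 = (27 - 5^2)/1 = 2/1 = 2, a_1 = floor((5 + 5)/2) = 5.
  m_2 = 2*5 - 5 = 5, d_2 = (27 - 5^2)/2 = 2/2 = 1, a_2 = floor((5 + 5)/1) = 10.
  m_3 = 1*10 - 5 = 5, d_3 = (27 - 5^2)/1 = 2/1 = 2: (m_3, d_3) = (m_1, d_1) = (5, 2), so from here the quotients repeat a_1, a_2; the period length is 2.
Hence the expansion of sqrt(27) is a_0 = 5 followed by the repeating block 5, 10 (period 2).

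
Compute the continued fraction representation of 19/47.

[0; 2, 2, 9]

Run the Euclidean algorithm on 19 and 47; the successive quotients are the partial quotients a_0, a_1, ... (each step inverts the fractional part left over by the previous one):
  19 = 0*47 + 19, so a_0 = 0.
  47 = 2*19 + 9, so a_1 = 2.
  19 = 2*9 + 1, so a_2 = 2.
  9 = 9*1 + 0, so a_3 = 9.
The remainder reaches 0 after 4 divisions, so the expansion has 4 partial quotients, read off in order.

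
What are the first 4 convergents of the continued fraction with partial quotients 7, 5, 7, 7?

Using the convergent recurrence p_i = a_i*p_{i-1} + p_{i-2}, q_i = a_i*q_{i-1} + q_{i-2} with p_{-2}=0, p_{-1}=1, q_{-2}=1, q_{-1}=0:
  i=0: a_0=7, p_0 = 7*1 + 0 = 7, q_0 = 7*0 + 1 = 1.
  i=1: a_1=5, p_1 = 5*7 + 1 = 36, q_1 = 5*1 + 0 = 5.
  i=2: a_2=7, p_2 = 7*36 + 7 = 259, q_2 = 7*5 + 1 = 36.
  i=3: a_3=7, p_3 = 7*259 + 36 = 1849, q_3 = 7*36 + 5 = 257.

7/1, 36/5, 259/36, 1849/257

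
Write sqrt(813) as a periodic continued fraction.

[28; (1, 1, 18, 1, 1, 56)]

Write x_i = (sqrt(813) + m_i)/d_i with (m_0, d_0) = (0, 1). a_0 = floor(sqrt(813)) = 28, since 28^2 = 784 <= 813 < 841 = 29^2.
Iterate m_{i+1} = d_i*a_i - m_i, d_{i+1} = (813 - m_{i+1}^2)/d_i, a_{i+1} = floor((a_0 + m_{i+1})/d_{i+1}):
  m_1 = 1*28 - 0 = 28, d_1 = (813 - 28^2)/1 = 29/1 = 29, a_1 = floor((28 + 28)/29) = 1.
  m_2 = 29*1 - 28 = 1, d_2 = (813 - 1^2)/29 = 812/29 = 28, a_2 = floor((28 + 1)/28) = 1.
  m_3 = 28*1 - 1 = 27, d_3 = (813 - 27^2)/28 = 84/28 = 3, a_3 = floor((28 + 27)/3) = 18.
  m_4 = 3*18 - 27 = 27, d_4 = (813 - 27^2)/3 = 84/3 = 28, a_4 = floor((28 + 27)/28) = 1.
  m_5 = 28*1 - 27 = 1, d_5 = (813 - 1^2)/28 = 812/28 = 29, a_5 = floor((28 + 1)/29) = 1.
  m_6 = 29*1 - 1 = 28, d_6 = (813 - 28^2)/29 = 29/29 = 1, a_6 = floor((28 + 28)/1) = 56.
  m_7 = 1*56 - 28 = 28, d_7 = (813 - 28^2)/1 = 29/1 = 29: (m_7, d_7) = (m_1, d_1) = (28, 29), so from here the quotients repeat a_1, ..., a_6; the period length is 6.
Hence the expansion of sqrt(813) is a_0 = 28 followed by the repeating block 1, 1, 18, 1, 1, 56 (period 6).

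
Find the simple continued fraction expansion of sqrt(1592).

[39; (1, 8, 1, 78)]

Write x_i = (sqrt(1592) + m_i)/d_i with (m_0, d_0) = (0, 1). a_0 = floor(sqrt(1592)) = 39, since 39^2 = 1521 <= 1592 < 1600 = 40^2.
Iterate m_{i+1} = d_i*a_i - m_i, d_{i+1} = (1592 - m_{i+1}^2)/d_i, a_{i+1} = floor((a_0 + m_{i+1})/d_{i+1}):
  m_1 = 1*39 - 0 = 39, d_1 = (1592 - 39^2)/1 = 71/1 = 71, a_1 = floor((39 + 39)/71) = 1.
  m_2 = 71*1 - 39 = 32, d_2 = (1592 - 32^2)/71 = 568/71 = 8, a_2 = floor((39 + 32)/8) = 8.
  m_3 = 8*8 - 32 = 32, d_3 = (1592 - 32^2)/8 = 568/8 = 71, a_3 = floor((39 + 32)/71) = 1.
  m_4 = 71*1 - 32 = 39, d_4 = (1592 - 39^2)/71 = 71/71 = 1, a_4 = floor((39 + 39)/1) = 78.
  m_5 = 1*78 - 39 = 39, d_5 = (1592 - 39^2)/1 = 71/1 = 71: (m_5, d_5) = (m_1, d_1) = (39, 71), so from here the quotients repeat a_1, ..., a_4; the period length is 4.
Hence the expansion of sqrt(1592) is a_0 = 39 followed by the repeating block 1, 8, 1, 78 (period 4).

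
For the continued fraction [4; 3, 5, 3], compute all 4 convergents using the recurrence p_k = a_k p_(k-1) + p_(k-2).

4/1, 13/3, 69/16, 220/51

Using the convergent recurrence p_i = a_i*p_{i-1} + p_{i-2}, q_i = a_i*q_{i-1} + q_{i-2} with p_{-2}=0, p_{-1}=1, q_{-2}=1, q_{-1}=0:
  i=0: a_0=4, p_0 = 4*1 + 0 = 4, q_0 = 4*0 + 1 = 1.
  i=1: a_1=3, p_1 = 3*4 + 1 = 13, q_1 = 3*1 + 0 = 3.
  i=2: a_2=5, p_2 = 5*13 + 4 = 69, q_2 = 5*3 + 1 = 16.
  i=3: a_3=3, p_3 = 3*69 + 13 = 220, q_3 = 3*16 + 3 = 51.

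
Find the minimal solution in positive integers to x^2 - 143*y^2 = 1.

First expand sqrt(143) as a continued fraction. With x_i = (sqrt(143) + m_i)/d_i and (m_0, d_0) = (0, 1): a_0 = floor(sqrt(143)) = 11, since 11^2 = 121 <= 143 < 144 = 12^2.
Iterate m_{i+1} = d_i*a_i - m_i, d_{i+1} = (143 - m_{i+1}^2)/d_i, a_{i+1} = floor((a_0 + m_{i+1})/d_{i+1}):
  m_1 = 1*11 - 0 = 11, d_1 = (143 - 11^2)/1 = 22/1 = 22, a_1 = floor((11 + 11)/22) = 1.
  m_2 = 22*1 - 11 = 11, d_2 = (143 - 11^2)/22 = 22/22 = 1, a_2 = floor((11 + 11)/1) = 22.
  m_3 = 1*22 - 11 = 11, d_3 = (143 - 11^2)/1 = 22/1 = 22: (m_3, d_3) = (m_1, d_1) = (11, 22), so from here the quotients repeat a_1, a_2; the period length is 2.
So sqrt(143) = [11; (1, 22)] with period length k = 2.
k is even, so the fundamental solution of x^2 - 143y^2 = 1 is (p_{k-1}, q_{k-1}) = (p_1, q_1); compute convergents through index 1.
Convergents (p_i = a_i*p_{i-1} + p_{i-2}, q_i = a_i*q_{i-1} + q_{i-2} with p_{-2}=0, p_{-1}=1, q_{-2}=1, q_{-1}=0):
  i=0: a_0=11, p_0 = 11*1 + 0 = 11, q_0 = 11*0 + 1 = 1.
  i=1: a_1=1, p_1 = 1*11 + 1 = 12, q_1 = 1*1 + 0 = 1.
Check: 12^2 - 143*1^2 = 144 - 143 = 1, so (x, y) = (12, 1) solves the equation, and by the theorem it is the least positive solution.

(x, y) = (12, 1)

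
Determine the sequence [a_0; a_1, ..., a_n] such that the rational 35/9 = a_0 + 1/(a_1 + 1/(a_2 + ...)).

[3; 1, 8]

Run the Euclidean algorithm on 35 and 9; the successive quotients are the partial quotients a_0, a_1, ... (each step inverts the fractional part left over by the previous one):
  35 = 3*9 + 8, so a_0 = 3.
  9 = 1*8 + 1, so a_1 = 1.
  8 = 8*1 + 0, so a_2 = 8.
The remainder reaches 0 after 3 divisions, so the expansion has 3 partial quotients, read off in order.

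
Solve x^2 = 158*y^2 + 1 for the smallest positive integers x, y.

(x, y) = (7743, 616)

First expand sqrt(158) as a continued fraction. With x_i = (sqrt(158) + m_i)/d_i and (m_0, d_0) = (0, 1): a_0 = floor(sqrt(158)) = 12, since 12^2 = 144 <= 158 < 169 = 13^2.
Iterate m_{i+1} = d_i*a_i - m_i, d_{i+1} = (158 - m_{i+1}^2)/d_i, a_{i+1} = floor((a_0 + m_{i+1})/d_{i+1}):
  m_1 = 1*12 - 0 = 12, d_1 = (158 - 12^2)/1 = 14/1 = 14, a_1 = floor((12 + 12)/14) = 1.
  m_2 = 14*1 - 12 = 2, d_2 = (158 - 2^2)/14 = 154/14 = 11, a_2 = floor((12 + 2)/11) = 1.
  m_3 = 11*1 - 2 = 9, d_3 = (158 - 9^2)/11 = 77/11 = 7, a_3 = floor((12 + 9)/7) = 3.
  m_4 = 7*3 - 9 = 12, d_4 = (158 - 12^2)/7 = 14/7 = 2, a_4 = floor((12 + 12)/2) = 12.
  m_5 = 2*12 - 12 = 12, d_5 = (158 - 12^2)/2 = 14/2 = 7, a_5 = floor((12 + 12)/7) = 3.
  m_6 = 7*3 - 12 = 9, d_6 = (158 - 9^2)/7 = 77/7 = 11, a_6 = floor((12 + 9)/11) = 1.
  m_7 = 11*1 - 9 = 2, d_7 = (158 - 2^2)/11 = 154/11 = 14, a_7 = floor((12 + 2)/14) = 1.
  m_8 = 14*1 - 2 = 12, d_8 = (158 - 12^2)/14 = 14/14 = 1, a_8 = floor((12 + 12)/1) = 24.
  m_9 = 1*24 - 12 = 12, d_9 = (158 - 12^2)/1 = 14/1 = 14: (m_9, d_9) = (m_1, d_1) = (12, 14), so from here the quotients repeat a_1, ..., a_8; the period length is 8.
So sqrt(158) = [12; (1, 1, 3, 12, 3, 1, 1, 24)] with period length k = 8.
k is even, so the fundamental solution of x^2 - 158y^2 = 1 is (p_{k-1}, q_{k-1}) = (p_7, q_7); compute convergents through index 7.
Convergents (p_i = a_i*p_{i-1} + p_{i-2}, q_i = a_i*q_{i-1} + q_{i-2} with p_{-2}=0, p_{-1}=1, q_{-2}=1, q_{-1}=0):
  i=0: a_0=12, p_0 = 12*1 + 0 = 12, q_0 = 12*0 + 1 = 1.
  i=1: a_1=1, p_1 = 1*12 + 1 = 13, q_1 = 1*1 + 0 = 1.
  i=2: a_2=1, p_2 = 1*13 + 12 = 25, q_2 = 1*1 + 1 = 2.
  i=3: a_3=3, p_3 = 3*25 + 13 = 88, q_3 = 3*2 + 1 = 7.
  i=4: a_4=12, p_4 = 12*88 + 25 = 1081, q_4 = 12*7 + 2 = 86.
  i=5: a_5=3, p_5 = 3*1081 + 88 = 3331, q_5 = 3*86 + 7 = 265.
  i=6: a_6=1, p_6 = 1*3331 + 1081 = 4412, q_6 = 1*265 + 86 = 351.
  i=7: a_7=1, p_7 = 1*4412 + 3331 = 7743, q_7 = 1*351 + 265 = 616.
Check: 7743^2 - 158*616^2 = 59954049 - 59954048 = 1, so (x, y) = (7743, 616) solves the equation, and by the theorem it is the least positive solution.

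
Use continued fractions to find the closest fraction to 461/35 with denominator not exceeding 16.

Expand x = 461/35 as a continued fraction with the Euclidean algorithm:
  461 = 13*35 + 6, so a_0 = 13.
  35 = 5*6 + 5, so a_1 = 5.
  6 = 1*5 + 1, so a_2 = 1.
  5 = 5*1 + 0, so a_3 = 5.
so x = [13; 5, 1, 5].
Convergents (p_i = a_i*p_{i-1} + p_{i-2}, q_i = a_i*q_{i-1} + q_{i-2} with p_{-2}=0, p_{-1}=1, q_{-2}=1, q_{-1}=0), until the denominator exceeds 16:
  i=0: a_0=13, p_0 = 13*1 + 0 = 13, q_0 = 13*0 + 1 = 1.
  i=1: a_1=5, p_1 = 5*13 + 1 = 66, q_1 = 5*1 + 0 = 5.
  i=2: a_2=1, p_2 = 1*66 + 13 = 79, q_2 = 1*5 + 1 = 6.
  i=3: a_3=5, p_3 = 5*79 + 66 = 461, q_3 = 5*6 + 5 = 35.
q_3 = 35 > 16, so the last convergent with denominator <= 16 is p_2/q_2 = 79/6.
The closest fraction with denominator <= 16 is either p_2/q_2 or the intermediate fraction (k*p_2 + p_1)/(k*q_2 + q_1) with the largest k >= 1 whose denominator stays <= 16; these approach x as k grows, and every other convergent or intermediate fraction in range is farther away.
Largest k: floor((16 - q_1)/q_2) = floor((16 - 5)/6) = 1.
That gives (1*79 + 66)/(1*6 + 5) = 145/11.
Compare the errors: |x - 79/6| = |461*6 - 79*35|/(35*6) = 1/210, and |x - 145/11| = |461*11 - 145*35|/(35*11) = 4/385.
Cross-multiplying, 1*385 = 385 < 840 = 4*210, so 1/210 is smaller: the convergent 79/6 is closer to x than 145/11.

79/6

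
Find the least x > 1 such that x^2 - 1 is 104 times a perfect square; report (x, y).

(x, y) = (51, 5)

First expand sqrt(104) as a continued fraction. With x_i = (sqrt(104) + m_i)/d_i and (m_0, d_0) = (0, 1): a_0 = floor(sqrt(104)) = 10, since 10^2 = 100 <= 104 < 121 = 11^2.
Iterate m_{i+1} = d_i*a_i - m_i, d_{i+1} = (104 - m_{i+1}^2)/d_i, a_{i+1} = floor((a_0 + m_{i+1})/d_{i+1}):
  m_1 = 1*10 - 0 = 10, d_1 = (104 - 10^2)/1 = 4/1 = 4, a_1 = floor((10 + 10)/4) = 5.
  m_2 = 4*5 - 10 = 10, d_2 = (104 - 10^2)/4 = 4/4 = 1, a_2 = floor((10 + 10)/1) = 20.
  m_3 = 1*20 - 10 = 10, d_3 = (104 - 10^2)/1 = 4/1 = 4: (m_3, d_3) = (m_1, d_1) = (10, 4), so from here the quotients repeat a_1, a_2; the period length is 2.
So sqrt(104) = [10; (5, 20)] with period length k = 2.
k is even, so the fundamental solution of x^2 - 104y^2 = 1 is (p_{k-1}, q_{k-1}) = (p_1, q_1); compute convergents through index 1.
Convergents (p_i = a_i*p_{i-1} + p_{i-2}, q_i = a_i*q_{i-1} + q_{i-2} with p_{-2}=0, p_{-1}=1, q_{-2}=1, q_{-1}=0):
  i=0: a_0=10, p_0 = 10*1 + 0 = 10, q_0 = 10*0 + 1 = 1.
  i=1: a_1=5, p_1 = 5*10 + 1 = 51, q_1 = 5*1 + 0 = 5.
Check: 51^2 - 104*5^2 = 2601 - 2600 = 1, so (x, y) = (51, 5) solves the equation, and by the theorem it is the least positive solution.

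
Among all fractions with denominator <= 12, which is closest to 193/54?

25/7

Expand x = 193/54 as a continued fraction with the Euclidean algorithm:
  193 = 3*54 + 31, so a_0 = 3.
  54 = 1*31 + 23, so a_1 = 1.
  31 = 1*23 + 8, so a_2 = 1.
  23 = 2*8 + 7, so a_3 = 2.
  8 = 1*7 + 1, so a_4 = 1.
  7 = 7*1 + 0, so a_5 = 7.
so x = [3; 1, 1, 2, 1, 7].
Convergents (p_i = a_i*p_{i-1} + p_{i-2}, q_i = a_i*q_{i-1} + q_{i-2} with p_{-2}=0, p_{-1}=1, q_{-2}=1, q_{-1}=0), until the denominator exceeds 12:
  i=0: a_0=3, p_0 = 3*1 + 0 = 3, q_0 = 3*0 + 1 = 1.
  i=1: a_1=1, p_1 = 1*3 + 1 = 4, q_1 = 1*1 + 0 = 1.
  i=2: a_2=1, p_2 = 1*4 + 3 = 7, q_2 = 1*1 + 1 = 2.
  i=3: a_3=2, p_3 = 2*7 + 4 = 18, q_3 = 2*2 + 1 = 5.
  i=4: a_4=1, p_4 = 1*18 + 7 = 25, q_4 = 1*5 + 2 = 7.
  i=5: a_5=7, p_5 = 7*25 + 18 = 193, q_5 = 7*7 + 5 = 54.
q_5 = 54 > 12, so the last convergent with denominator <= 12 is p_4/q_4 = 25/7.
The closest fraction with denominator <= 12 is either p_4/q_4 or the intermediate fraction (k*p_4 + p_3)/(k*q_4 + q_3) with the largest k >= 1 whose denominator stays <= 12; these approach x as k grows, and every other convergent or intermediate fraction in range is farther away.
Largest k: floor((12 - q_3)/q_4) = floor((12 - 5)/7) = 1.
That gives (1*25 + 18)/(1*7 + 5) = 43/12.
Compare the errors: |x - 25/7| = |193*7 - 25*54|/(54*7) = 1/378, and |x - 43/12| = |193*12 - 43*54|/(54*12) = 6/648.
Cross-multiplying, 1*648 = 648 < 2268 = 6*378, so 1/378 is smaller: the convergent 25/7 is closer to x than 43/12.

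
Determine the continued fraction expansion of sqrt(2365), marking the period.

Write x_i = (sqrt(2365) + m_i)/d_i with (m_0, d_0) = (0, 1). a_0 = floor(sqrt(2365)) = 48, since 48^2 = 2304 <= 2365 < 2401 = 49^2.
Iterate m_{i+1} = d_i*a_i - m_i, d_{i+1} = (2365 - m_{i+1}^2)/d_i, a_{i+1} = floor((a_0 + m_{i+1})/d_{i+1}):
  m_1 = 1*48 - 0 = 48, d_1 = (2365 - 48^2)/1 = 61/1 = 61, a_1 = floor((48 + 48)/61) = 1.
  m_2 = 61*1 - 48 = 13, d_2 = (2365 - 13^2)/61 = 2196/61 = 36, a_2 = floor((48 + 13)/36) = 1.
  m_3 = 36*1 - 13 = 23, d_3 = (2365 - 23^2)/36 = 1836/36 = 51, a_3 = floor((48 + 23)/51) = 1.
  m_4 = 51*1 - 23 = 28, d_4 = (2365 - 28^2)/51 = 1581/51 = 31, a_4 = floor((48 + 28)/31) = 2.
  m_5 = 31*2 - 28 = 34, d_5 = (2365 - 34^2)/31 = 1209/31 = 39, a_5 = floor((48 + 34)/39) = 2.
  m_6 = 39*2 - 34 = 44, d_6 = (2365 - 44^2)/39 = 429/39 = 11, a_6 = floor((48 + 44)/11) = 8.
  m_7 = 11*8 - 44 = 44, d_7 = (2365 - 44^2)/11 = 429/11 = 39, a_7 = floor((48 + 44)/39) = 2.
  m_8 = 39*2 - 44 = 34, d_8 = (2365 - 34^2)/39 = 1209/39 = 31, a_8 = floor((48 + 34)/31) = 2.
  m_9 = 31*2 - 34 = 28, d_9 = (2365 - 28^2)/31 = 1581/31 = 51, a_9 = floor((48 + 28)/51) = 1.
  m_10 = 51*1 - 28 = 23, d_10 = (2365 - 23^2)/51 = 1836/51 = 36, a_10 = floor((48 + 23)/36) = 1.
  m_11 = 36*1 - 23 = 13, d_11 = (2365 - 13^2)/36 = 2196/36 = 61, a_11 = floor((48 + 13)/61) = 1.
  m_12 = 61*1 - 13 = 48, d_12 = (2365 - 48^2)/61 = 61/61 = 1, a_12 = floor((48 + 48)/1) = 96.
  m_13 = 1*96 - 48 = 48, d_13 = (2365 - 48^2)/1 = 61/1 = 61: (m_13, d_13) = (m_1, d_1) = (48, 61), so from here the quotients repeat a_1, ..., a_12; the period length is 12.
Hence the expansion of sqrt(2365) is a_0 = 48 followed by the repeating block 1, 1, 1, 2, 2, 8, 2, 2, 1, 1, 1, 96 (period 12).

[48; (1, 1, 1, 2, 2, 8, 2, 2, 1, 1, 1, 96)]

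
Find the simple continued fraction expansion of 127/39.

[3; 3, 1, 9]

Run the Euclidean algorithm on 127 and 39; the successive quotients are the partial quotients a_0, a_1, ... (each step inverts the fractional part left over by the previous one):
  127 = 3*39 + 10, so a_0 = 3.
  39 = 3*10 + 9, so a_1 = 3.
  10 = 1*9 + 1, so a_2 = 1.
  9 = 9*1 + 0, so a_3 = 9.
The remainder reaches 0 after 4 divisions, so the expansion has 4 partial quotients, read off in order.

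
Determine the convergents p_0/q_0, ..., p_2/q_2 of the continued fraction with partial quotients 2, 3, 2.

2/1, 7/3, 16/7

Using the convergent recurrence p_i = a_i*p_{i-1} + p_{i-2}, q_i = a_i*q_{i-1} + q_{i-2} with p_{-2}=0, p_{-1}=1, q_{-2}=1, q_{-1}=0:
  i=0: a_0=2, p_0 = 2*1 + 0 = 2, q_0 = 2*0 + 1 = 1.
  i=1: a_1=3, p_1 = 3*2 + 1 = 7, q_1 = 3*1 + 0 = 3.
  i=2: a_2=2, p_2 = 2*7 + 2 = 16, q_2 = 2*3 + 1 = 7.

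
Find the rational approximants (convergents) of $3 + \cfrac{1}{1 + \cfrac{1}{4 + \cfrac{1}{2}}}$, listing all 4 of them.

3/1, 4/1, 19/5, 42/11

Using the convergent recurrence p_i = a_i*p_{i-1} + p_{i-2}, q_i = a_i*q_{i-1} + q_{i-2} with p_{-2}=0, p_{-1}=1, q_{-2}=1, q_{-1}=0:
  i=0: a_0=3, p_0 = 3*1 + 0 = 3, q_0 = 3*0 + 1 = 1.
  i=1: a_1=1, p_1 = 1*3 + 1 = 4, q_1 = 1*1 + 0 = 1.
  i=2: a_2=4, p_2 = 4*4 + 3 = 19, q_2 = 4*1 + 1 = 5.
  i=3: a_3=2, p_3 = 2*19 + 4 = 42, q_3 = 2*5 + 1 = 11.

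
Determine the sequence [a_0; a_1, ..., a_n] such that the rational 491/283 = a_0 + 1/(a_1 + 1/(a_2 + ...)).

Run the Euclidean algorithm on 491 and 283; the successive quotients are the partial quotients a_0, a_1, ... (each step inverts the fractional part left over by the previous one):
  491 = 1*283 + 208, so a_0 = 1.
  283 = 1*208 + 75, so a_1 = 1.
  208 = 2*75 + 58, so a_2 = 2.
  75 = 1*58 + 17, so a_3 = 1.
  58 = 3*17 + 7, so a_4 = 3.
  17 = 2*7 + 3, so a_5 = 2.
  7 = 2*3 + 1, so a_6 = 2.
  3 = 3*1 + 0, so a_7 = 3.
The remainder reaches 0 after 8 divisions, so the expansion has 8 partial quotients, read off in order.

[1; 1, 2, 1, 3, 2, 2, 3]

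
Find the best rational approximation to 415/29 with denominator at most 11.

Expand x = 415/29 as a continued fraction with the Euclidean algorithm:
  415 = 14*29 + 9, so a_0 = 14.
  29 = 3*9 + 2, so a_1 = 3.
  9 = 4*2 + 1, so a_2 = 4.
  2 = 2*1 + 0, so a_3 = 2.
so x = [14; 3, 4, 2].
Convergents (p_i = a_i*p_{i-1} + p_{i-2}, q_i = a_i*q_{i-1} + q_{i-2} with p_{-2}=0, p_{-1}=1, q_{-2}=1, q_{-1}=0), until the denominator exceeds 11:
  i=0: a_0=14, p_0 = 14*1 + 0 = 14, q_0 = 14*0 + 1 = 1.
  i=1: a_1=3, p_1 = 3*14 + 1 = 43, q_1 = 3*1 + 0 = 3.
  i=2: a_2=4, p_2 = 4*43 + 14 = 186, q_2 = 4*3 + 1 = 13.
q_2 = 13 > 11, so the last convergent with denominator <= 11 is p_1/q_1 = 43/3.
The closest fraction with denominator <= 11 is either p_1/q_1 or the intermediate fraction (k*p_1 + p_0)/(k*q_1 + q_0) with the largest k >= 1 whose denominator stays <= 11; these approach x as k grows, and every other convergent or intermediate fraction in range is farther away.
Largest k: floor((11 - q_0)/q_1) = floor((11 - 1)/3) = 3.
That gives (3*43 + 14)/(3*3 + 1) = 143/10.
Compare the errors: |x - 43/3| = |415*3 - 43*29|/(29*3) = 2/87, and |x - 143/10| = |415*10 - 143*29|/(29*10) = 3/290.
Cross-multiplying, 3*87 = 261 < 580 = 2*290, so 3/290 is smaller: the intermediate fraction 143/10 is closer to x than 43/3.

143/10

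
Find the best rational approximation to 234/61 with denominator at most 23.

Expand x = 234/61 as a continued fraction with the Euclidean algorithm:
  234 = 3*61 + 51, so a_0 = 3.
  61 = 1*51 + 10, so a_1 = 1.
  51 = 5*10 + 1, so a_2 = 5.
  10 = 10*1 + 0, so a_3 = 10.
so x = [3; 1, 5, 10].
Convergents (p_i = a_i*p_{i-1} + p_{i-2}, q_i = a_i*q_{i-1} + q_{i-2} with p_{-2}=0, p_{-1}=1, q_{-2}=1, q_{-1}=0), until the denominator exceeds 23:
  i=0: a_0=3, p_0 = 3*1 + 0 = 3, q_0 = 3*0 + 1 = 1.
  i=1: a_1=1, p_1 = 1*3 + 1 = 4, q_1 = 1*1 + 0 = 1.
  i=2: a_2=5, p_2 = 5*4 + 3 = 23, q_2 = 5*1 + 1 = 6.
  i=3: a_3=10, p_3 = 10*23 + 4 = 234, q_3 = 10*6 + 1 = 61.
q_3 = 61 > 23, so the last convergent with denominator <= 23 is p_2/q_2 = 23/6.
The closest fraction with denominator <= 23 is either p_2/q_2 or the intermediate fraction (k*p_2 + p_1)/(k*q_2 + q_1) with the largest k >= 1 whose denominator stays <= 23; these approach x as k grows, and every other convergent or intermediate fraction in range is farther away.
Largest k: floor((23 - q_1)/q_2) = floor((23 - 1)/6) = 3.
That gives (3*23 + 4)/(3*6 + 1) = 73/19.
Compare the errors: |x - 23/6| = |234*6 - 23*61|/(61*6) = 1/366, and |x - 73/19| = |234*19 - 73*61|/(61*19) = 7/1159.
Cross-multiplying, 1*1159 = 1159 < 2562 = 7*366, so 1/366 is smaller: the convergent 23/6 is closer to x than 73/19.

23/6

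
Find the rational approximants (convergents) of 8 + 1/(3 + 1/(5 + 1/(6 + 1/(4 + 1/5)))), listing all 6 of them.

8/1, 25/3, 133/16, 823/99, 3425/412, 17948/2159

Using the convergent recurrence p_i = a_i*p_{i-1} + p_{i-2}, q_i = a_i*q_{i-1} + q_{i-2} with p_{-2}=0, p_{-1}=1, q_{-2}=1, q_{-1}=0:
  i=0: a_0=8, p_0 = 8*1 + 0 = 8, q_0 = 8*0 + 1 = 1.
  i=1: a_1=3, p_1 = 3*8 + 1 = 25, q_1 = 3*1 + 0 = 3.
  i=2: a_2=5, p_2 = 5*25 + 8 = 133, q_2 = 5*3 + 1 = 16.
  i=3: a_3=6, p_3 = 6*133 + 25 = 823, q_3 = 6*16 + 3 = 99.
  i=4: a_4=4, p_4 = 4*823 + 133 = 3425, q_4 = 4*99 + 16 = 412.
  i=5: a_5=5, p_5 = 5*3425 + 823 = 17948, q_5 = 5*412 + 99 = 2159.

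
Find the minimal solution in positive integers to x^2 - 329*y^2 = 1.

(x, y) = (2376415, 131016)

First expand sqrt(329) as a continued fraction. With x_i = (sqrt(329) + m_i)/d_i and (m_0, d_0) = (0, 1): a_0 = floor(sqrt(329)) = 18, since 18^2 = 324 <= 329 < 361 = 19^2.
Iterate m_{i+1} = d_i*a_i - m_i, d_{i+1} = (329 - m_{i+1}^2)/d_i, a_{i+1} = floor((a_0 + m_{i+1})/d_{i+1}):
  m_1 = 1*18 - 0 = 18, d_1 = (329 - 18^2)/1 = 5/1 = 5, a_1 = floor((18 + 18)/5) = 7.
  m_2 = 5*7 - 18 = 17, d_2 = (329 - 17^2)/5 = 40/5 = 8, a_2 = floor((18 + 17)/8) = 4.
  m_3 = 8*4 - 17 = 15, d_3 = (329 - 15^2)/8 = 104/8 = 13, a_3 = floor((18 + 15)/13) = 2.
  m_4 = 13*2 - 15 = 11, d_4 = (329 - 11^2)/13 = 208/13 = 16, a_4 = floor((18 + 11)/16) = 1.
  m_5 = 16*1 - 11 = 5, d_5 = (329 - 5^2)/16 = 304/16 = 19, a_5 = floor((18 + 5)/19) = 1.
  m_6 = 19*1 - 5 = 14, d_6 = (329 - 14^2)/19 = 133/19 = 7, a_6 = floor((18 + 14)/7) = 4.
  m_7 = 7*4 - 14 = 14, d_7 = (329 - 14^2)/7 = 133/7 = 19, a_7 = floor((18 + 14)/19) = 1.
  m_8 = 19*1 - 14 = 5, d_8 = (329 - 5^2)/19 = 304/19 = 16, a_8 = floor((18 + 5)/16) = 1.
  m_9 = 16*1 - 5 = 11, d_9 = (329 - 11^2)/16 = 208/16 = 13, a_9 = floor((18 + 11)/13) = 2.
  m_10 = 13*2 - 11 = 15, d_10 = (329 - 15^2)/13 = 104/13 = 8, a_10 = floor((18 + 15)/8) = 4.
  m_11 = 8*4 - 15 = 17, d_11 = (329 - 17^2)/8 = 40/8 = 5, a_11 = floor((18 + 17)/5) = 7.
  m_12 = 5*7 - 17 = 18, d_12 = (329 - 18^2)/5 = 5/5 = 1, a_12 = floor((18 + 18)/1) = 36.
  m_13 = 1*36 - 18 = 18, d_13 = (329 - 18^2)/1 = 5/1 = 5: (m_13, d_13) = (m_1, d_1) = (18, 5), so from here the quotients repeat a_1, ..., a_12; the period length is 12.
So sqrt(329) = [18; (7, 4, 2, 1, 1, 4, 1, 1, 2, 4, 7, 36)] with period length k = 12.
k is even, so the fundamental solution of x^2 - 329y^2 = 1 is (p_{k-1}, q_{k-1}) = (p_11, q_11); compute convergents through index 11.
Convergents (p_i = a_i*p_{i-1} + p_{i-2}, q_i = a_i*q_{i-1} + q_{i-2} with p_{-2}=0, p_{-1}=1, q_{-2}=1, q_{-1}=0):
  i=0: a_0=18, p_0 = 18*1 + 0 = 18, q_0 = 18*0 + 1 = 1.
  i=1: a_1=7, p_1 = 7*18 + 1 = 127, q_1 = 7*1 + 0 = 7.
  i=2: a_2=4, p_2 = 4*127 + 18 = 526, q_2 = 4*7 + 1 = 29.
  i=3: a_3=2, p_3 = 2*526 + 127 = 1179, q_3 = 2*29 + 7 = 65.
  i=4: a_4=1, p_4 = 1*1179 + 526 = 1705, q_4 = 1*65 + 29 = 94.
  i=5: a_5=1, p_5 = 1*1705 + 1179 = 2884, q_5 = 1*94 + 65 = 159.
  i=6: a_6=4, p_6 = 4*2884 + 1705 = 13241, q_6 = 4*159 + 94 = 730.
  i=7: a_7=1, p_7 = 1*13241 + 2884 = 16125, q_7 = 1*730 + 159 = 889.
  i=8: a_8=1, p_8 = 1*16125 + 13241 = 29366, q_8 = 1*889 + 730 = 1619.
  i=9: a_9=2, p_9 = 2*29366 + 16125 = 74857, q_9 = 2*1619 + 889 = 4127.
  i=10: a_10=4, p_10 = 4*74857 + 29366 = 328794, q_10 = 4*4127 + 1619 = 18127.
  i=11: a_11=7, p_11 = 7*328794 + 74857 = 2376415, q_11 = 7*18127 + 4127 = 131016.
Check: 2376415^2 - 329*131016^2 = 5647348252225 - 5647348252224 = 1, so (x, y) = (2376415, 131016) solves the equation, and by the theorem it is the least positive solution.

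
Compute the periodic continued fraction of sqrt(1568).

[39; (1, 1, 2, 19, 2, 1, 1, 78)]

Write x_i = (sqrt(1568) + m_i)/d_i with (m_0, d_0) = (0, 1). a_0 = floor(sqrt(1568)) = 39, since 39^2 = 1521 <= 1568 < 1600 = 40^2.
Iterate m_{i+1} = d_i*a_i - m_i, d_{i+1} = (1568 - m_{i+1}^2)/d_i, a_{i+1} = floor((a_0 + m_{i+1})/d_{i+1}):
  m_1 = 1*39 - 0 = 39, d_1 = (1568 - 39^2)/1 = 47/1 = 47, a_1 = floor((39 + 39)/47) = 1.
  m_2 = 47*1 - 39 = 8, d_2 = (1568 - 8^2)/47 = 1504/47 = 32, a_2 = floor((39 + 8)/32) = 1.
  m_3 = 32*1 - 8 = 24, d_3 = (1568 - 24^2)/32 = 992/32 = 31, a_3 = floor((39 + 24)/31) = 2.
  m_4 = 31*2 - 24 = 38, d_4 = (1568 - 38^2)/31 = 124/31 = 4, a_4 = floor((39 + 38)/4) = 19.
  m_5 = 4*19 - 38 = 38, d_5 = (1568 - 38^2)/4 = 124/4 = 31, a_5 = floor((39 + 38)/31) = 2.
  m_6 = 31*2 - 38 = 24, d_6 = (1568 - 24^2)/31 = 992/31 = 32, a_6 = floor((39 + 24)/32) = 1.
  m_7 = 32*1 - 24 = 8, d_7 = (1568 - 8^2)/32 = 1504/32 = 47, a_7 = floor((39 + 8)/47) = 1.
  m_8 = 47*1 - 8 = 39, d_8 = (1568 - 39^2)/47 = 47/47 = 1, a_8 = floor((39 + 39)/1) = 78.
  m_9 = 1*78 - 39 = 39, d_9 = (1568 - 39^2)/1 = 47/1 = 47: (m_9, d_9) = (m_1, d_1) = (39, 47), so from here the quotients repeat a_1, ..., a_8; the period length is 8.
Hence the expansion of sqrt(1568) is a_0 = 39 followed by the repeating block 1, 1, 2, 19, 2, 1, 1, 78 (period 8).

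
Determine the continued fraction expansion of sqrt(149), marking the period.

[12; (4, 1, 5, 3, 3, 5, 1, 4, 24)]

Write x_i = (sqrt(149) + m_i)/d_i with (m_0, d_0) = (0, 1). a_0 = floor(sqrt(149)) = 12, since 12^2 = 144 <= 149 < 169 = 13^2.
Iterate m_{i+1} = d_i*a_i - m_i, d_{i+1} = (149 - m_{i+1}^2)/d_i, a_{i+1} = floor((a_0 + m_{i+1})/d_{i+1}):
  m_1 = 1*12 - 0 = 12, d_1 = (149 - 12^2)/1 = 5/1 = 5, a_1 = floor((12 + 12)/5) = 4.
  m_2 = 5*4 - 12 = 8, d_2 = (149 - 8^2)/5 = 85/5 = 17, a_2 = floor((12 + 8)/17) = 1.
  m_3 = 17*1 - 8 = 9, d_3 = (149 - 9^2)/17 = 68/17 = 4, a_3 = floor((12 + 9)/4) = 5.
  m_4 = 4*5 - 9 = 11, d_4 = (149 - 11^2)/4 = 28/4 = 7, a_4 = floor((12 + 11)/7) = 3.
  m_5 = 7*3 - 11 = 10, d_5 = (149 - 10^2)/7 = 49/7 = 7, a_5 = floor((12 + 10)/7) = 3.
  m_6 = 7*3 - 10 = 11, d_6 = (149 - 11^2)/7 = 28/7 = 4, a_6 = floor((12 + 11)/4) = 5.
  m_7 = 4*5 - 11 = 9, d_7 = (149 - 9^2)/4 = 68/4 = 17, a_7 = floor((12 + 9)/17) = 1.
  m_8 = 17*1 - 9 = 8, d_8 = (149 - 8^2)/17 = 85/17 = 5, a_8 = floor((12 + 8)/5) = 4.
  m_9 = 5*4 - 8 = 12, d_9 = (149 - 12^2)/5 = 5/5 = 1, a_9 = floor((12 + 12)/1) = 24.
  m_10 = 1*24 - 12 = 12, d_10 = (149 - 12^2)/1 = 5/1 = 5: (m_10, d_10) = (m_1, d_1) = (12, 5), so from here the quotients repeat a_1, ..., a_9; the period length is 9.
Hence the expansion of sqrt(149) is a_0 = 12 followed by the repeating block 4, 1, 5, 3, 3, 5, 1, 4, 24 (period 9).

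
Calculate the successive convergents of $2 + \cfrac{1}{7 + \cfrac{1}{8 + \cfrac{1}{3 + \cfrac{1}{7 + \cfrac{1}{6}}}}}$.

2/1, 15/7, 122/57, 381/178, 2789/1303, 17115/7996

Using the convergent recurrence p_i = a_i*p_{i-1} + p_{i-2}, q_i = a_i*q_{i-1} + q_{i-2} with p_{-2}=0, p_{-1}=1, q_{-2}=1, q_{-1}=0:
  i=0: a_0=2, p_0 = 2*1 + 0 = 2, q_0 = 2*0 + 1 = 1.
  i=1: a_1=7, p_1 = 7*2 + 1 = 15, q_1 = 7*1 + 0 = 7.
  i=2: a_2=8, p_2 = 8*15 + 2 = 122, q_2 = 8*7 + 1 = 57.
  i=3: a_3=3, p_3 = 3*122 + 15 = 381, q_3 = 3*57 + 7 = 178.
  i=4: a_4=7, p_4 = 7*381 + 122 = 2789, q_4 = 7*178 + 57 = 1303.
  i=5: a_5=6, p_5 = 6*2789 + 381 = 17115, q_5 = 6*1303 + 178 = 7996.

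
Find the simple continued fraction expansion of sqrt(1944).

Write x_i = (sqrt(1944) + m_i)/d_i with (m_0, d_0) = (0, 1). a_0 = floor(sqrt(1944)) = 44, since 44^2 = 1936 <= 1944 < 2025 = 45^2.
Iterate m_{i+1} = d_i*a_i - m_i, d_{i+1} = (1944 - m_{i+1}^2)/d_i, a_{i+1} = floor((a_0 + m_{i+1})/d_{i+1}):
  m_1 = 1*44 - 0 = 44, d_1 = (1944 - 44^2)/1 = 8/1 = 8, a_1 = floor((44 + 44)/8) = 11.
  m_2 = 8*11 - 44 = 44, d_2 = (1944 - 44^2)/8 = 8/8 = 1, a_2 = floor((44 + 44)/1) = 88.
  m_3 = 1*88 - 44 = 44, d_3 = (1944 - 44^2)/1 = 8/1 = 8: (m_3, d_3) = (m_1, d_1) = (44, 8), so from here the quotients repeat a_1, a_2; the period length is 2.
Hence the expansion of sqrt(1944) is a_0 = 44 followed by the repeating block 11, 88 (period 2).

[44; (11, 88)]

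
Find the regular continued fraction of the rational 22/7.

[3; 7]

Run the Euclidean algorithm on 22 and 7; the successive quotients are the partial quotients a_0, a_1, ... (each step inverts the fractional part left over by the previous one):
  22 = 3*7 + 1, so a_0 = 3.
  7 = 7*1 + 0, so a_1 = 7.
The remainder reaches 0 after 2 divisions, so the expansion has 2 partial quotients, read off in order.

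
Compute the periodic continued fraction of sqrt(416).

Write x_i = (sqrt(416) + m_i)/d_i with (m_0, d_0) = (0, 1). a_0 = floor(sqrt(416)) = 20, since 20^2 = 400 <= 416 < 441 = 21^2.
Iterate m_{i+1} = d_i*a_i - m_i, d_{i+1} = (416 - m_{i+1}^2)/d_i, a_{i+1} = floor((a_0 + m_{i+1})/d_{i+1}):
  m_1 = 1*20 - 0 = 20, d_1 = (416 - 20^2)/1 = 16/1 = 16, a_1 = floor((20 + 20)/16) = 2.
  m_2 = 16*2 - 20 = 12, d_2 = (416 - 12^2)/16 = 272/16 = 17, a_2 = floor((20 + 12)/17) = 1.
  m_3 = 17*1 - 12 = 5, d_3 = (416 - 5^2)/17 = 391/17 = 23, a_3 = floor((20 + 5)/23) = 1.
  m_4 = 23*1 - 5 = 18, d_4 = (416 - 18^2)/23 = 92/23 = 4, a_4 = floor((20 + 18)/4) = 9.
  m_5 = 4*9 - 18 = 18, d_5 = (416 - 18^2)/4 = 92/4 = 23, a_5 = floor((20 + 18)/23) = 1.
  m_6 = 23*1 - 18 = 5, d_6 = (416 - 5^2)/23 = 391/23 = 17, a_6 = floor((20 + 5)/17) = 1.
  m_7 = 17*1 - 5 = 12, d_7 = (416 - 12^2)/17 = 272/17 = 16, a_7 = floor((20 + 12)/16) = 2.
  m_8 = 16*2 - 12 = 20, d_8 = (416 - 20^2)/16 = 16/16 = 1, a_8 = floor((20 + 20)/1) = 40.
  m_9 = 1*40 - 20 = 20, d_9 = (416 - 20^2)/1 = 16/1 = 16: (m_9, d_9) = (m_1, d_1) = (20, 16), so from here the quotients repeat a_1, ..., a_8; the period length is 8.
Hence the expansion of sqrt(416) is a_0 = 20 followed by the repeating block 2, 1, 1, 9, 1, 1, 2, 40 (period 8).

[20; (2, 1, 1, 9, 1, 1, 2, 40)]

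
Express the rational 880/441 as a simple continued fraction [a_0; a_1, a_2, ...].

[1; 1, 219, 2]

Run the Euclidean algorithm on 880 and 441; the successive quotients are the partial quotients a_0, a_1, ... (each step inverts the fractional part left over by the previous one):
  880 = 1*441 + 439, so a_0 = 1.
  441 = 1*439 + 2, so a_1 = 1.
  439 = 219*2 + 1, so a_2 = 219.
  2 = 2*1 + 0, so a_3 = 2.
The remainder reaches 0 after 4 divisions, so the expansion has 4 partial quotients, read off in order.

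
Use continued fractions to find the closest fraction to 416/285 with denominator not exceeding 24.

Expand x = 416/285 as a continued fraction with the Euclidean algorithm:
  416 = 1*285 + 131, so a_0 = 1.
  285 = 2*131 + 23, so a_1 = 2.
  131 = 5*23 + 16, so a_2 = 5.
  23 = 1*16 + 7, so a_3 = 1.
  16 = 2*7 + 2, so a_4 = 2.
  7 = 3*2 + 1, so a_5 = 3.
  2 = 2*1 + 0, so a_6 = 2.
so x = [1; 2, 5, 1, 2, 3, 2].
Convergents (p_i = a_i*p_{i-1} + p_{i-2}, q_i = a_i*q_{i-1} + q_{i-2} with p_{-2}=0, p_{-1}=1, q_{-2}=1, q_{-1}=0), until the denominator exceeds 24:
  i=0: a_0=1, p_0 = 1*1 + 0 = 1, q_0 = 1*0 + 1 = 1.
  i=1: a_1=2, p_1 = 2*1 + 1 = 3, q_1 = 2*1 + 0 = 2.
  i=2: a_2=5, p_2 = 5*3 + 1 = 16, q_2 = 5*2 + 1 = 11.
  i=3: a_3=1, p_3 = 1*16 + 3 = 19, q_3 = 1*11 + 2 = 13.
  i=4: a_4=2, p_4 = 2*19 + 16 = 54, q_4 = 2*13 + 11 = 37.
q_4 = 37 > 24, so the last convergent with denominator <= 24 is p_3/q_3 = 19/13.
The closest fraction with denominator <= 24 is either p_3/q_3 or the intermediate fraction (k*p_3 + p_2)/(k*q_3 + q_2) with the largest k >= 1 whose denominator stays <= 24; these approach x as k grows, and every other convergent or intermediate fraction in range is farther away.
Largest k: floor((24 - q_2)/q_3) = floor((24 - 11)/13) = 1.
That gives (1*19 + 16)/(1*13 + 11) = 35/24.
Compare the errors: |x - 19/13| = |416*13 - 19*285|/(285*13) = 7/3705, and |x - 35/24| = |416*24 - 35*285|/(285*24) = 9/6840.
Cross-multiplying, 9*3705 = 33345 < 47880 = 7*6840, so 9/6840 is smaller: the intermediate fraction 35/24 is closer to x than 19/13.

35/24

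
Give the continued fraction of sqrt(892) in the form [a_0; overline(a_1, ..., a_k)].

[29; overline(1, 6, 2, 14, 2, 6, 1, 58)]

Write x_i = (sqrt(892) + m_i)/d_i with (m_0, d_0) = (0, 1). a_0 = floor(sqrt(892)) = 29, since 29^2 = 841 <= 892 < 900 = 30^2.
Iterate m_{i+1} = d_i*a_i - m_i, d_{i+1} = (892 - m_{i+1}^2)/d_i, a_{i+1} = floor((a_0 + m_{i+1})/d_{i+1}):
  m_1 = 1*29 - 0 = 29, d_1 = (892 - 29^2)/1 = 51/1 = 51, a_1 = floor((29 + 29)/51) = 1.
  m_2 = 51*1 - 29 = 22, d_2 = (892 - 22^2)/51 = 408/51 = 8, a_2 = floor((29 + 22)/8) = 6.
  m_3 = 8*6 - 22 = 26, d_3 = (892 - 26^2)/8 = 216/8 = 27, a_3 = floor((29 + 26)/27) = 2.
  m_4 = 27*2 - 26 = 28, d_4 = (892 - 28^2)/27 = 108/27 = 4, a_4 = floor((29 + 28)/4) = 14.
  m_5 = 4*14 - 28 = 28, d_5 = (892 - 28^2)/4 = 108/4 = 27, a_5 = floor((29 + 28)/27) = 2.
  m_6 = 27*2 - 28 = 26, d_6 = (892 - 26^2)/27 = 216/27 = 8, a_6 = floor((29 + 26)/8) = 6.
  m_7 = 8*6 - 26 = 22, d_7 = (892 - 22^2)/8 = 408/8 = 51, a_7 = floor((29 + 22)/51) = 1.
  m_8 = 51*1 - 22 = 29, d_8 = (892 - 29^2)/51 = 51/51 = 1, a_8 = floor((29 + 29)/1) = 58.
  m_9 = 1*58 - 29 = 29, d_9 = (892 - 29^2)/1 = 51/1 = 51: (m_9, d_9) = (m_1, d_1) = (29, 51), so from here the quotients repeat a_1, ..., a_8; the period length is 8.
Hence the expansion of sqrt(892) is a_0 = 29 followed by the repeating block 1, 6, 2, 14, 2, 6, 1, 58 (period 8).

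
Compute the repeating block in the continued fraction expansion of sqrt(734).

[27; (10, 1, 4, 1, 1, 26, 1, 1, 4, 1, 10, 54)]

Write x_i = (sqrt(734) + m_i)/d_i with (m_0, d_0) = (0, 1). a_0 = floor(sqrt(734)) = 27, since 27^2 = 729 <= 734 < 784 = 28^2.
Iterate m_{i+1} = d_i*a_i - m_i, d_{i+1} = (734 - m_{i+1}^2)/d_i, a_{i+1} = floor((a_0 + m_{i+1})/d_{i+1}):
  m_1 = 1*27 - 0 = 27, d_1 = (734 - 27^2)/1 = 5/1 = 5, a_1 = floor((27 + 27)/5) = 10.
  m_2 = 5*10 - 27 = 23, d_2 = (734 - 23^2)/5 = 205/5 = 41, a_2 = floor((27 + 23)/41) = 1.
  m_3 = 41*1 - 23 = 18, d_3 = (734 - 18^2)/41 = 410/41 = 10, a_3 = floor((27 + 18)/10) = 4.
  m_4 = 10*4 - 18 = 22, d_4 = (734 - 22^2)/10 = 250/10 = 25, a_4 = floor((27 + 22)/25) = 1.
  m_5 = 25*1 - 22 = 3, d_5 = (734 - 3^2)/25 = 725/25 = 29, a_5 = floor((27 + 3)/29) = 1.
  m_6 = 29*1 - 3 = 26, d_6 = (734 - 26^2)/29 = 58/29 = 2, a_6 = floor((27 + 26)/2) = 26.
  m_7 = 2*26 - 26 = 26, d_7 = (734 - 26^2)/2 = 58/2 = 29, a_7 = floor((27 + 26)/29) = 1.
  m_8 = 29*1 - 26 = 3, d_8 = (734 - 3^2)/29 = 725/29 = 25, a_8 = floor((27 + 3)/25) = 1.
  m_9 = 25*1 - 3 = 22, d_9 = (734 - 22^2)/25 = 250/25 = 10, a_9 = floor((27 + 22)/10) = 4.
  m_10 = 10*4 - 22 = 18, d_10 = (734 - 18^2)/10 = 410/10 = 41, a_10 = floor((27 + 18)/41) = 1.
  m_11 = 41*1 - 18 = 23, d_11 = (734 - 23^2)/41 = 205/41 = 5, a_11 = floor((27 + 23)/5) = 10.
  m_12 = 5*10 - 23 = 27, d_12 = (734 - 27^2)/5 = 5/5 = 1, a_12 = floor((27 + 27)/1) = 54.
  m_13 = 1*54 - 27 = 27, d_13 = (734 - 27^2)/1 = 5/1 = 5: (m_13, d_13) = (m_1, d_1) = (27, 5), so from here the quotients repeat a_1, ..., a_12; the period length is 12.
Hence the expansion of sqrt(734) is a_0 = 27 followed by the repeating block 10, 1, 4, 1, 1, 26, 1, 1, 4, 1, 10, 54 (period 12).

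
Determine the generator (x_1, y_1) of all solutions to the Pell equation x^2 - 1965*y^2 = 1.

First expand sqrt(1965) as a continued fraction. With x_i = (sqrt(1965) + m_i)/d_i and (m_0, d_0) = (0, 1): a_0 = floor(sqrt(1965)) = 44, since 44^2 = 1936 <= 1965 < 2025 = 45^2.
Iterate m_{i+1} = d_i*a_i - m_i, d_{i+1} = (1965 - m_{i+1}^2)/d_i, a_{i+1} = floor((a_0 + m_{i+1})/d_{i+1}):
  m_1 = 1*44 - 0 = 44, d_1 = (1965 - 44^2)/1 = 29/1 = 29, a_1 = floor((44 + 44)/29) = 3.
  m_2 = 29*3 - 44 = 43, d_2 = (1965 - 43^2)/29 = 116/29 = 4, a_2 = floor((44 + 43)/4) = 21.
  m_3 = 4*21 - 43 = 41, d_3 = (1965 - 41^2)/4 = 284/4 = 71, a_3 = floor((44 + 41)/71) = 1.
  m_4 = 71*1 - 41 = 30, d_4 = (1965 - 30^2)/71 = 1065/71 = 15, a_4 = floor((44 + 30)/15) = 4.
  m_5 = 15*4 - 30 = 30, d_5 = (1965 - 30^2)/15 = 1065/15 = 71, a_5 = floor((44 + 30)/71) = 1.
  m_6 = 71*1 - 30 = 41, d_6 = (1965 - 41^2)/71 = 284/71 = 4, a_6 = floor((44 + 41)/4) = 21.
  m_7 = 4*21 - 41 = 43, d_7 = (1965 - 43^2)/4 = 116/4 = 29, a_7 = floor((44 + 43)/29) = 3.
  m_8 = 29*3 - 43 = 44, d_8 = (1965 - 44^2)/29 = 29/29 = 1, a_8 = floor((44 + 44)/1) = 88.
  m_9 = 1*88 - 44 = 44, d_9 = (1965 - 44^2)/1 = 29/1 = 29: (m_9, d_9) = (m_1, d_1) = (44, 29), so from here the quotients repeat a_1, ..., a_8; the period length is 8.
So sqrt(1965) = [44; (3, 21, 1, 4, 1, 21, 3, 88)] with period length k = 8.
k is even, so the fundamental solution of x^2 - 1965y^2 = 1 is (p_{k-1}, q_{k-1}) = (p_7, q_7); compute convergents through index 7.
Convergents (p_i = a_i*p_{i-1} + p_{i-2}, q_i = a_i*q_{i-1} + q_{i-2} with p_{-2}=0, p_{-1}=1, q_{-2}=1, q_{-1}=0):
  i=0: a_0=44, p_0 = 44*1 + 0 = 44, q_0 = 44*0 + 1 = 1.
  i=1: a_1=3, p_1 = 3*44 + 1 = 133, q_1 = 3*1 + 0 = 3.
  i=2: a_2=21, p_2 = 21*133 + 44 = 2837, q_2 = 21*3 + 1 = 64.
  i=3: a_3=1, p_3 = 1*2837 + 133 = 2970, q_3 = 1*64 + 3 = 67.
  i=4: a_4=4, p_4 = 4*2970 + 2837 = 14717, q_4 = 4*67 + 64 = 332.
  i=5: a_5=1, p_5 = 1*14717 + 2970 = 17687, q_5 = 1*332 + 67 = 399.
  i=6: a_6=21, p_6 = 21*17687 + 14717 = 386144, q_6 = 21*399 + 332 = 8711.
  i=7: a_7=3, p_7 = 3*386144 + 17687 = 1176119, q_7 = 3*8711 + 399 = 26532.
Check: 1176119^2 - 1965*26532^2 = 1383255902161 - 1383255902160 = 1, so (x, y) = (1176119, 26532) solves the equation, and by the theorem it is the least positive solution.

(x, y) = (1176119, 26532)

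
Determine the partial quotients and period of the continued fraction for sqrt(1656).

[40; (1, 2, 3, 1, 2, 1, 3, 2, 1, 80)]

Write x_i = (sqrt(1656) + m_i)/d_i with (m_0, d_0) = (0, 1). a_0 = floor(sqrt(1656)) = 40, since 40^2 = 1600 <= 1656 < 1681 = 41^2.
Iterate m_{i+1} = d_i*a_i - m_i, d_{i+1} = (1656 - m_{i+1}^2)/d_i, a_{i+1} = floor((a_0 + m_{i+1})/d_{i+1}):
  m_1 = 1*40 - 0 = 40, d_1 = (1656 - 40^2)/1 = 56/1 = 56, a_1 = floor((40 + 40)/56) = 1.
  m_2 = 56*1 - 40 = 16, d_2 = (1656 - 16^2)/56 = 1400/56 = 25, a_2 = floor((40 + 16)/25) = 2.
  m_3 = 25*2 - 16 = 34, d_3 = (1656 - 34^2)/25 = 500/25 = 20, a_3 = floor((40 + 34)/20) = 3.
  m_4 = 20*3 - 34 = 26, d_4 = (1656 - 26^2)/20 = 980/20 = 49, a_4 = floor((40 + 26)/49) = 1.
  m_5 = 49*1 - 26 = 23, d_5 = (1656 - 23^2)/49 = 1127/49 = 23, a_5 = floor((40 + 23)/23) = 2.
  m_6 = 23*2 - 23 = 23, d_6 = (1656 - 23^2)/23 = 1127/23 = 49, a_6 = floor((40 + 23)/49) = 1.
  m_7 = 49*1 - 23 = 26, d_7 = (1656 - 26^2)/49 = 980/49 = 20, a_7 = floor((40 + 26)/20) = 3.
  m_8 = 20*3 - 26 = 34, d_8 = (1656 - 34^2)/20 = 500/20 = 25, a_8 = floor((40 + 34)/25) = 2.
  m_9 = 25*2 - 34 = 16, d_9 = (1656 - 16^2)/25 = 1400/25 = 56, a_9 = floor((40 + 16)/56) = 1.
  m_10 = 56*1 - 16 = 40, d_10 = (1656 - 40^2)/56 = 56/56 = 1, a_10 = floor((40 + 40)/1) = 80.
  m_11 = 1*80 - 40 = 40, d_11 = (1656 - 40^2)/1 = 56/1 = 56: (m_11, d_11) = (m_1, d_1) = (40, 56), so from here the quotients repeat a_1, ..., a_10; the period length is 10.
Hence the expansion of sqrt(1656) is a_0 = 40 followed by the repeating block 1, 2, 3, 1, 2, 1, 3, 2, 1, 80 (period 10).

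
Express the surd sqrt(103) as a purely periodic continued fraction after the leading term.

Write x_i = (sqrt(103) + m_i)/d_i with (m_0, d_0) = (0, 1). a_0 = floor(sqrt(103)) = 10, since 10^2 = 100 <= 103 < 121 = 11^2.
Iterate m_{i+1} = d_i*a_i - m_i, d_{i+1} = (103 - m_{i+1}^2)/d_i, a_{i+1} = floor((a_0 + m_{i+1})/d_{i+1}):
  m_1 = 1*10 - 0 = 10, d_1 = (103 - 10^2)/1 = 3/1 = 3, a_1 = floor((10 + 10)/3) = 6.
  m_2 = 3*6 - 10 = 8, d_2 = (103 - 8^2)/3 = 39/3 = 13, a_2 = floor((10 + 8)/13) = 1.
  m_3 = 13*1 - 8 = 5, d_3 = (103 - 5^2)/13 = 78/13 = 6, a_3 = floor((10 + 5)/6) = 2.
  m_4 = 6*2 - 5 = 7, d_4 = (103 - 7^2)/6 = 54/6 = 9, a_4 = floor((10 + 7)/9) = 1.
  m_5 = 9*1 - 7 = 2, d_5 = (103 - 2^2)/9 = 99/9 = 11, a_5 = floor((10 + 2)/11) = 1.
  m_6 = 11*1 - 2 = 9, d_6 = (103 - 9^2)/11 = 22/11 = 2, a_6 = floor((10 + 9)/2) = 9.
  m_7 = 2*9 - 9 = 9, d_7 = (103 - 9^2)/2 = 22/2 = 11, a_7 = floor((10 + 9)/11) = 1.
  m_8 = 11*1 - 9 = 2, d_8 = (103 - 2^2)/11 = 99/11 = 9, a_8 = floor((10 + 2)/9) = 1.
  m_9 = 9*1 - 2 = 7, d_9 = (103 - 7^2)/9 = 54/9 = 6, a_9 = floor((10 + 7)/6) = 2.
  m_10 = 6*2 - 7 = 5, d_10 = (103 - 5^2)/6 = 78/6 = 13, a_10 = floor((10 + 5)/13) = 1.
  m_11 = 13*1 - 5 = 8, d_11 = (103 - 8^2)/13 = 39/13 = 3, a_11 = floor((10 + 8)/3) = 6.
  m_12 = 3*6 - 8 = 10, d_12 = (103 - 10^2)/3 = 3/3 = 1, a_12 = floor((10 + 10)/1) = 20.
  m_13 = 1*20 - 10 = 10, d_13 = (103 - 10^2)/1 = 3/1 = 3: (m_13, d_13) = (m_1, d_1) = (10, 3), so from here the quotients repeat a_1, ..., a_12; the period length is 12.
Hence the expansion of sqrt(103) is a_0 = 10 followed by the repeating block 6, 1, 2, 1, 1, 9, 1, 1, 2, 1, 6, 20 (period 12).

[10; (6, 1, 2, 1, 1, 9, 1, 1, 2, 1, 6, 20)]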